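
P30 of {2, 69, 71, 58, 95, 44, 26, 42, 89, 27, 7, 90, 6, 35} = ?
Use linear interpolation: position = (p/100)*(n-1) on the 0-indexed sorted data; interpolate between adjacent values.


Sorted: 2, 6, 7, 26, 27, 35, 42, 44, 58, 69, 71, 89, 90, 95
n = 14
Index = 30/100 * 13 = 3.9000
Lower = data[3] = 26, Upper = data[4] = 27
P30 = 26 + 0.9000*(1) = 26.9000

P30 = 26.9000


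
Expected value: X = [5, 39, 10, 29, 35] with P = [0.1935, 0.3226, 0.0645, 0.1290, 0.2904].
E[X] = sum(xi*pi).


E[X] = 5*0.1935 + 39*0.3226 + 10*0.0645 + 29*0.1290 + 35*0.2904
= 0.9675 + 12.5814 + 0.6450 + 3.7410 + 10.1640
= 28.0989

E[X] = 28.0989


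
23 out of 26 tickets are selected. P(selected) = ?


P = 23/26 = 0.8846

P = 0.8846


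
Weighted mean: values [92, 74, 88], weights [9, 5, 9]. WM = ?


Numerator = 92*9 + 74*5 + 88*9 = 1990
Denominator = 9 + 5 + 9 = 23
WM = 1990/23 = 86.5217

WM = 86.5217


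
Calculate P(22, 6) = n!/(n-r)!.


P(22,6) = 22!/16!
= 1124000727777607680000/20922789888000
= 53721360

P(22,6) = 53721360


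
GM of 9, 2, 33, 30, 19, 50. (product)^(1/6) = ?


Product = 9 × 2 × 33 × 30 × 19 × 50 = 16929000
GM = 16929000^(1/6) = 16.0240

GM = 16.0240


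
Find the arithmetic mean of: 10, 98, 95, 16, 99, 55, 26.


Sum = 10 + 98 + 95 + 16 + 99 + 55 + 26 = 399
n = 7
Mean = 399/7 = 57.0000

Mean = 57.0000


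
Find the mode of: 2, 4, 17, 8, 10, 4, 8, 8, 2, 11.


Frequencies: 2:2, 4:2, 8:3, 10:1, 11:1, 17:1
Max frequency = 3
Mode = 8

Mode = 8


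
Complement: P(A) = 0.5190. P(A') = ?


P(not A) = 1 - 0.5190 = 0.4810

P(not A) = 0.4810


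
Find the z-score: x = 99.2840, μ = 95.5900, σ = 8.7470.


z = (99.2840 - 95.5900)/8.7470
= 3.6940/8.7470
= 0.4223

z = 0.4223


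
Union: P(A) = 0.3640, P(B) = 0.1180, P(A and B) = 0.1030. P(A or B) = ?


P(A∪B) = 0.3640 + 0.1180 - 0.1030
= 0.4820 - 0.1030
= 0.3790

P(A∪B) = 0.3790


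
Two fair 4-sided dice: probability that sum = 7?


Total outcomes = 4×4 = 16
Favorable (sum = 7): 2
P = 2/16 = 0.1250

P = 0.1250


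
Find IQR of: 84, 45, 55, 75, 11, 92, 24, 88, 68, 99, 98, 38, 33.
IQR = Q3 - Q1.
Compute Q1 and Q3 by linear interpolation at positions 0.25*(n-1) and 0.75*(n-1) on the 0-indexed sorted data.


Sorted: 11, 24, 33, 38, 45, 55, 68, 75, 84, 88, 92, 98, 99
Q1 (25th %ile) = 38.0000
Q3 (75th %ile) = 88.0000
IQR = 88.0000 - 38.0000 = 50.0000

IQR = 50.0000


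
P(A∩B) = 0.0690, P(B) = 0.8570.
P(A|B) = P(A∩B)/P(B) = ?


P(A|B) = 0.0690/0.8570 = 0.0805

P(A|B) = 0.0805


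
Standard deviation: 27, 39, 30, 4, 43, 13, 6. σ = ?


Mean = 23.1429
Variance = 210.1224
SD = sqrt(210.1224) = 14.4956

SD = 14.4956


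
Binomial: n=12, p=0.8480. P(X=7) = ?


C(12,7) = 792
p^7 = 0.315334
(1-p)^5 = 8.113681e-05
P = 792 * 0.315334 * 8.113681e-05 = 0.0203

P(X=7) = 0.0203


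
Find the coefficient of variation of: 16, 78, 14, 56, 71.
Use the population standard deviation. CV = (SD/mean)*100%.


Mean = 47.0000
SD = 27.0851
CV = (27.0851/47.0000)*100 = 57.6278%

CV = 57.6278%


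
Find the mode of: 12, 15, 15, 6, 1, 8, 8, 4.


Frequencies: 1:1, 4:1, 6:1, 8:2, 12:1, 15:2
Max frequency = 2
Mode = 8, 15

Mode = 8, 15


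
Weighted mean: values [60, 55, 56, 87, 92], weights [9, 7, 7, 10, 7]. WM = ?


Numerator = 60*9 + 55*7 + 56*7 + 87*10 + 92*7 = 2831
Denominator = 9 + 7 + 7 + 10 + 7 = 40
WM = 2831/40 = 70.7750

WM = 70.7750


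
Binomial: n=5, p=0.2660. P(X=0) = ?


C(5,0) = 1
p^0 = 1.000000
(1-p)^5 = 0.213049
P = 1 * 1.000000 * 0.213049 = 0.2130

P(X=0) = 0.2130


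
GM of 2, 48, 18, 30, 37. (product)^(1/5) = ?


Product = 2 × 48 × 18 × 30 × 37 = 1918080
GM = 1918080^(1/5) = 18.0540

GM = 18.0540


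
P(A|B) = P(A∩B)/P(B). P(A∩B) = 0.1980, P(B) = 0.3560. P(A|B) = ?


P(A|B) = 0.1980/0.3560 = 0.5562

P(A|B) = 0.5562


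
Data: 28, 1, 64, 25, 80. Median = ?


Sorted: 1, 25, 28, 64, 80
n = 5 (odd)
Middle value = 28

Median = 28


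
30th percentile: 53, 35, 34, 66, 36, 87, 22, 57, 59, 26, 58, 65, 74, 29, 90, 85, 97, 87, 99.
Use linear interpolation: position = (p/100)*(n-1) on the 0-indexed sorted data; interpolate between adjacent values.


Sorted: 22, 26, 29, 34, 35, 36, 53, 57, 58, 59, 65, 66, 74, 85, 87, 87, 90, 97, 99
n = 19
Index = 30/100 * 18 = 5.4000
Lower = data[5] = 36, Upper = data[6] = 53
P30 = 36 + 0.4000*(17) = 42.8000

P30 = 42.8000


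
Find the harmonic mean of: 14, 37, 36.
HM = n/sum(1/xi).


Sum of reciprocals = 1/14 + 1/37 + 1/36 = 0.126233
HM = 3/0.126233 = 23.7655

HM = 23.7655


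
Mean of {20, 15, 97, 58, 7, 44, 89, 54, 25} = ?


Sum = 20 + 15 + 97 + 58 + 7 + 44 + 89 + 54 + 25 = 409
n = 9
Mean = 409/9 = 45.4444

Mean = 45.4444


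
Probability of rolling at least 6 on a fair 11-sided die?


Favorable outcomes (roll ≥ 6): 6
Total outcomes = 11
P = 6/11 = 0.5455

P = 0.5455


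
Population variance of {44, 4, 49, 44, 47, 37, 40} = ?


Mean = 37.8571
Squared deviations: 37.7347, 1146.3061, 124.1633, 37.7347, 83.5918, 0.7347, 4.5918
Sum = 1434.8571
Variance = 1434.8571/7 = 204.9796

Variance = 204.9796


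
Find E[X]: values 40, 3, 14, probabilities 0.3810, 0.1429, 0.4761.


E[X] = 40*0.3810 + 3*0.1429 + 14*0.4761
= 15.2400 + 0.4287 + 6.6654
= 22.3341

E[X] = 22.3341


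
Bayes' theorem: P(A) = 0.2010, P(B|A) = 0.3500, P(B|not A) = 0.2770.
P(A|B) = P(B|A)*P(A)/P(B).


P(B) = P(B|A)*P(A) + P(B|A')*P(A')
= 0.3500*0.2010 + 0.2770*0.7990
= 0.070350 + 0.221323 = 0.291673
P(A|B) = 0.070350/0.291673 = 0.2412

P(A|B) = 0.2412


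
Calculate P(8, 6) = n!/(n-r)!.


P(8,6) = 8!/2!
= 40320/2
= 20160

P(8,6) = 20160


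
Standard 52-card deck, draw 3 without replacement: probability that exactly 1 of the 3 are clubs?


Hypergeometric: P(X=1) = C(13,1)·C(39,2) / C(52,3)
= 13 × 741 / 22100
= 9633/22100 = 0.4359

P = 0.4359


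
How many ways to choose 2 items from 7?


C(7,2) = 7!/(2! × 5!)
= 5040/(2 × 120)
= 21

C(7,2) = 21


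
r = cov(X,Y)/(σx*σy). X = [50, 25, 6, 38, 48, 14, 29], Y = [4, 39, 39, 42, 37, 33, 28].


Mean X = 30.0000, Mean Y = 31.7143
SD X = 15.334368, SD Y = 12.091488
Cov = -86.428571
r = -86.428571/(15.334368*12.091488) = -0.4661

r = -0.4661


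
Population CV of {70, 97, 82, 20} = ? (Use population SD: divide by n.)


Mean = 67.2500
SD = 28.9083
CV = (28.9083/67.2500)*100 = 42.9863%

CV = 42.9863%


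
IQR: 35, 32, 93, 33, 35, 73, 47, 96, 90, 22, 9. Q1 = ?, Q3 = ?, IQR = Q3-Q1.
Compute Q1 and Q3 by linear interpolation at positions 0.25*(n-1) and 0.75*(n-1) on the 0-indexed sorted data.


Sorted: 9, 22, 32, 33, 35, 35, 47, 73, 90, 93, 96
Q1 (25th %ile) = 32.5000
Q3 (75th %ile) = 81.5000
IQR = 81.5000 - 32.5000 = 49.0000

IQR = 49.0000


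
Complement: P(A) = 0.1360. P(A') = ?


P(not A) = 1 - 0.1360 = 0.8640

P(not A) = 0.8640


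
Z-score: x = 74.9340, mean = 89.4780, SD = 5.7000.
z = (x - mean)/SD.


z = (74.9340 - 89.4780)/5.7000
= -14.5440/5.7000
= -2.5516

z = -2.5516


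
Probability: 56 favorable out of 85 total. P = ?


P = 56/85 = 0.6588

P = 0.6588


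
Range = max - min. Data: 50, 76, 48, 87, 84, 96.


Max = 96, Min = 48
Range = 96 - 48 = 48

Range = 48


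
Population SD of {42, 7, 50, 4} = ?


Mean = 25.7500
Variance = 419.1875
SD = sqrt(419.1875) = 20.4741

SD = 20.4741


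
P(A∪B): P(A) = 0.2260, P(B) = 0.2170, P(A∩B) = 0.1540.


P(A∪B) = 0.2260 + 0.2170 - 0.1540
= 0.4430 - 0.1540
= 0.2890

P(A∪B) = 0.2890


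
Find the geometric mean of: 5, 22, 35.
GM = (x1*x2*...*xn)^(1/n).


Product = 5 × 22 × 35 = 3850
GM = 3850^(1/3) = 15.6731

GM = 15.6731


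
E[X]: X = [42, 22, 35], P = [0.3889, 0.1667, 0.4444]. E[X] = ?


E[X] = 42*0.3889 + 22*0.1667 + 35*0.4444
= 16.3338 + 3.6674 + 15.5540
= 35.5552

E[X] = 35.5552


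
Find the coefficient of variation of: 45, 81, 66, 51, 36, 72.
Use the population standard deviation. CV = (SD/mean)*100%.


Mean = 58.5000
SD = 15.7560
CV = (15.7560/58.5000)*100 = 26.9333%

CV = 26.9333%


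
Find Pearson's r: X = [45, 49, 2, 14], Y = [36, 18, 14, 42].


Mean X = 27.5000, Mean Y = 27.5000
SD X = 20.006249, SD Y = 11.779219
Cov = 23.250000
r = 23.250000/(20.006249*11.779219) = 0.0987

r = 0.0987


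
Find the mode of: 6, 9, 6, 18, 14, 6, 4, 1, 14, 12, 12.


Frequencies: 1:1, 4:1, 6:3, 9:1, 12:2, 14:2, 18:1
Max frequency = 3
Mode = 6

Mode = 6


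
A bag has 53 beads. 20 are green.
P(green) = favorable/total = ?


P = 20/53 = 0.3774

P = 0.3774


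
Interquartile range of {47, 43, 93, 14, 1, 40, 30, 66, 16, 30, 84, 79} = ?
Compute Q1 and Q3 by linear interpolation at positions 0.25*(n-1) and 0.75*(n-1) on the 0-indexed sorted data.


Sorted: 1, 14, 16, 30, 30, 40, 43, 47, 66, 79, 84, 93
Q1 (25th %ile) = 26.5000
Q3 (75th %ile) = 69.2500
IQR = 69.2500 - 26.5000 = 42.7500

IQR = 42.7500


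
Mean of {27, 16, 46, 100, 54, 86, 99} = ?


Sum = 27 + 16 + 46 + 100 + 54 + 86 + 99 = 428
n = 7
Mean = 428/7 = 61.1429

Mean = 61.1429


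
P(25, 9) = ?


P(25,9) = 25!/16!
= 15511210043330985984000000/20922789888000
= 741354768000

P(25,9) = 741354768000


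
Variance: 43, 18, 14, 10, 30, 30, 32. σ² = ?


Mean = 25.2857
Squared deviations: 313.7959, 53.0816, 127.3673, 233.6531, 22.2245, 22.2245, 45.0816
Sum = 817.4286
Variance = 817.4286/7 = 116.7755

Variance = 116.7755


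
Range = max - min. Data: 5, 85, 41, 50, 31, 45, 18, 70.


Max = 85, Min = 5
Range = 85 - 5 = 80

Range = 80


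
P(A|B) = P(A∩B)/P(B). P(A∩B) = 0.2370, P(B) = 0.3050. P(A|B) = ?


P(A|B) = 0.2370/0.3050 = 0.7770

P(A|B) = 0.7770


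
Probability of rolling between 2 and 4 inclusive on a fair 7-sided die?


Favorable outcomes (2 ≤ roll ≤ 4): 3
Total outcomes = 7
P = 3/7 = 0.4286

P = 0.4286


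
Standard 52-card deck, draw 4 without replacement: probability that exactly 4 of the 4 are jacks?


Hypergeometric: P(X=4) = C(4,4)·C(48,0) / C(52,4)
= 1 × 1 / 270725
= 1/270725 = 3.6938e-06

P = 3.6938e-06


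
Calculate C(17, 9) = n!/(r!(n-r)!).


C(17,9) = 17!/(9! × 8!)
= 355687428096000/(362880 × 40320)
= 24310

C(17,9) = 24310


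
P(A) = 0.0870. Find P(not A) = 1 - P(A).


P(not A) = 1 - 0.0870 = 0.9130

P(not A) = 0.9130


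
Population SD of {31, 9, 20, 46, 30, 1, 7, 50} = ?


Mean = 24.2500
Variance = 287.9375
SD = sqrt(287.9375) = 16.9687

SD = 16.9687


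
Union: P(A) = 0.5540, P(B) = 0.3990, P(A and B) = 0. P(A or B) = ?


P(A∪B) = 0.5540 + 0.3990 - 0
= 0.9530 - 0
= 0.9530

P(A∪B) = 0.9530


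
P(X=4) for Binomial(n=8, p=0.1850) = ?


C(8,4) = 70
p^4 = 0.001171
(1-p)^4 = 0.441195
P = 70 * 0.001171 * 0.441195 = 0.0362

P(X=4) = 0.0362


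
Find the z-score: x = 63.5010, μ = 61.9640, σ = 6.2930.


z = (63.5010 - 61.9640)/6.2930
= 1.5370/6.2930
= 0.2442

z = 0.2442


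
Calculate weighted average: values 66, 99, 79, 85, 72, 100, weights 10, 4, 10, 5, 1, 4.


Numerator = 66*10 + 99*4 + 79*10 + 85*5 + 72*1 + 100*4 = 2743
Denominator = 10 + 4 + 10 + 5 + 1 + 4 = 34
WM = 2743/34 = 80.6765

WM = 80.6765


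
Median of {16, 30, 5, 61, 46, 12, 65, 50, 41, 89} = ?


Sorted: 5, 12, 16, 30, 41, 46, 50, 61, 65, 89
n = 10 (even)
Middle values: 41 and 46
Median = (41+46)/2 = 43.5000

Median = 43.5000


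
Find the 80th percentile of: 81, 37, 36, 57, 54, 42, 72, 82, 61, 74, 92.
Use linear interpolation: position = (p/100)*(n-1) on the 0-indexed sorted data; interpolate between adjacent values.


Sorted: 36, 37, 42, 54, 57, 61, 72, 74, 81, 82, 92
n = 11
Index = 80/100 * 10 = 8.0000
Lower = data[8] = 81, Upper = data[9] = 82
P80 = 81 + 0*(1) = 81.0000

P80 = 81.0000


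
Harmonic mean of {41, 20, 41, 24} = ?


Sum of reciprocals = 1/41 + 1/20 + 1/41 + 1/24 = 0.140447
HM = 4/0.140447 = 28.4805

HM = 28.4805


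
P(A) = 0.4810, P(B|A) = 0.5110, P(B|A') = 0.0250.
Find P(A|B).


P(B) = P(B|A)*P(A) + P(B|A')*P(A')
= 0.5110*0.4810 + 0.0250*0.5190
= 0.245791 + 0.012975 = 0.258766
P(A|B) = 0.245791/0.258766 = 0.9499

P(A|B) = 0.9499


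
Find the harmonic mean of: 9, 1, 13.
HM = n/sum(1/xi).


Sum of reciprocals = 1/9 + 1/1 + 1/13 = 1.188034
HM = 3/1.188034 = 2.5252

HM = 2.5252


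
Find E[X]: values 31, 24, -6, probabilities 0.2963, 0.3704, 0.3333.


E[X] = 31*0.2963 + 24*0.3704 - 6*0.3333
= 9.1853 + 8.8896 - 1.9998
= 16.0751

E[X] = 16.0751


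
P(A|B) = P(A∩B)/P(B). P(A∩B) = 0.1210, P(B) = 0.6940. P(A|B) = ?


P(A|B) = 0.1210/0.6940 = 0.1744

P(A|B) = 0.1744


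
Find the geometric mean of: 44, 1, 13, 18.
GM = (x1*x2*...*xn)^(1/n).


Product = 44 × 1 × 13 × 18 = 10296
GM = 10296^(1/4) = 10.0732

GM = 10.0732


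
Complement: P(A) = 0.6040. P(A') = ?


P(not A) = 1 - 0.6040 = 0.3960

P(not A) = 0.3960


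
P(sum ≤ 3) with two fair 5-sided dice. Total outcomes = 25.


Total outcomes = 5×5 = 25
Favorable (sum ≤ 3): 3
P = 3/25 = 0.1200

P = 0.1200


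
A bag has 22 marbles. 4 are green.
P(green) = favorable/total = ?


P = 4/22 = 0.1818

P = 0.1818


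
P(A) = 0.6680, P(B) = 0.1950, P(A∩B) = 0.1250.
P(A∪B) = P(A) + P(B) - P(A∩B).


P(A∪B) = 0.6680 + 0.1950 - 0.1250
= 0.8630 - 0.1250
= 0.7380

P(A∪B) = 0.7380


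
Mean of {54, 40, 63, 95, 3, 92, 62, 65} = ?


Sum = 54 + 40 + 63 + 95 + 3 + 92 + 62 + 65 = 474
n = 8
Mean = 474/8 = 59.2500

Mean = 59.2500


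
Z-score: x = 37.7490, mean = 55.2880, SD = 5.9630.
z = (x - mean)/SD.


z = (37.7490 - 55.2880)/5.9630
= -17.5390/5.9630
= -2.9413

z = -2.9413


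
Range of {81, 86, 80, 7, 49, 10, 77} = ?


Max = 86, Min = 7
Range = 86 - 7 = 79

Range = 79


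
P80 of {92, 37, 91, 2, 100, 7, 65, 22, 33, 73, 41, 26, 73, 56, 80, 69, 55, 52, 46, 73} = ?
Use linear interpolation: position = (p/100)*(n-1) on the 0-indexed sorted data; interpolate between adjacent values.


Sorted: 2, 7, 22, 26, 33, 37, 41, 46, 52, 55, 56, 65, 69, 73, 73, 73, 80, 91, 92, 100
n = 20
Index = 80/100 * 19 = 15.2000
Lower = data[15] = 73, Upper = data[16] = 80
P80 = 73 + 0.2000*(7) = 74.4000

P80 = 74.4000


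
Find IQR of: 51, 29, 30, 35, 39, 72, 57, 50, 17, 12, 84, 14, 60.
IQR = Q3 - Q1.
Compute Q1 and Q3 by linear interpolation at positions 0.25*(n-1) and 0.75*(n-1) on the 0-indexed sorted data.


Sorted: 12, 14, 17, 29, 30, 35, 39, 50, 51, 57, 60, 72, 84
Q1 (25th %ile) = 29.0000
Q3 (75th %ile) = 57.0000
IQR = 57.0000 - 29.0000 = 28.0000

IQR = 28.0000


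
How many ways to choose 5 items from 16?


C(16,5) = 16!/(5! × 11!)
= 20922789888000/(120 × 39916800)
= 4368

C(16,5) = 4368


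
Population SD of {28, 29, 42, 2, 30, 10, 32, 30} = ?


Mean = 25.3750
Variance = 145.7344
SD = sqrt(145.7344) = 12.0720

SD = 12.0720


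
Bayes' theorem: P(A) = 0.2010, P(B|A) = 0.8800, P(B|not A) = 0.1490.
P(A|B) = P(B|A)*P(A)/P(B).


P(B) = P(B|A)*P(A) + P(B|A')*P(A')
= 0.8800*0.2010 + 0.1490*0.7990
= 0.176880 + 0.119051 = 0.295931
P(A|B) = 0.176880/0.295931 = 0.5977

P(A|B) = 0.5977


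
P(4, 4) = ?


P(4,4) = 4!/0!
= 24/1
= 24

P(4,4) = 24


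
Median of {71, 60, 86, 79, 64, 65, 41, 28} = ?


Sorted: 28, 41, 60, 64, 65, 71, 79, 86
n = 8 (even)
Middle values: 64 and 65
Median = (64+65)/2 = 64.5000

Median = 64.5000


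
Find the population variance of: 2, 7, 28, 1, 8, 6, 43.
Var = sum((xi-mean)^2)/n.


Mean = 13.5714
Squared deviations: 133.8980, 43.1837, 208.1837, 158.0408, 31.0408, 57.3265, 866.0408
Sum = 1497.7143
Variance = 1497.7143/7 = 213.9592

Variance = 213.9592


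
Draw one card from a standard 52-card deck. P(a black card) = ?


26 black cards in 52 cards
P = 26/52 = 0.5000

P = 0.5000


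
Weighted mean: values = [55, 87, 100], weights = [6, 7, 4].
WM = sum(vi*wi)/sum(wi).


Numerator = 55*6 + 87*7 + 100*4 = 1339
Denominator = 6 + 7 + 4 = 17
WM = 1339/17 = 78.7647

WM = 78.7647


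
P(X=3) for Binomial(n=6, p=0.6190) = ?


C(6,3) = 20
p^3 = 0.237177
(1-p)^3 = 0.055306
P = 20 * 0.237177 * 0.055306 = 0.2623

P(X=3) = 0.2623


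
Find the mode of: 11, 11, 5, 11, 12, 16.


Frequencies: 5:1, 11:3, 12:1, 16:1
Max frequency = 3
Mode = 11

Mode = 11


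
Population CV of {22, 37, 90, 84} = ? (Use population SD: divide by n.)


Mean = 58.2500
SD = 29.3119
CV = (29.3119/58.2500)*100 = 50.3209%

CV = 50.3209%


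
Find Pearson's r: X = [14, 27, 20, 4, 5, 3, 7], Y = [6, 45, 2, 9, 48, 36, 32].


Mean X = 11.4286, Mean Y = 25.4286
SD X = 8.533248, SD Y = 17.903369
Cov = -12.469388
r = -12.469388/(8.533248*17.903369) = -0.0816

r = -0.0816


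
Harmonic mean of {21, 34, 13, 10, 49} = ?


Sum of reciprocals = 1/21 + 1/34 + 1/13 + 1/10 + 1/49 = 0.274362
HM = 5/0.274362 = 18.2241

HM = 18.2241


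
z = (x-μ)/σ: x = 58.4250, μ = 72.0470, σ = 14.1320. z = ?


z = (58.4250 - 72.0470)/14.1320
= -13.6220/14.1320
= -0.9639

z = -0.9639


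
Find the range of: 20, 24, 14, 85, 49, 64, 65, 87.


Max = 87, Min = 14
Range = 87 - 14 = 73

Range = 73


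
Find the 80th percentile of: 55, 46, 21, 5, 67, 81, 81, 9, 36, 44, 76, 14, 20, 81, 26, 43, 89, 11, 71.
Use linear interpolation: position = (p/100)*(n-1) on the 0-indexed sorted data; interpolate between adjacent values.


Sorted: 5, 9, 11, 14, 20, 21, 26, 36, 43, 44, 46, 55, 67, 71, 76, 81, 81, 81, 89
n = 19
Index = 80/100 * 18 = 14.4000
Lower = data[14] = 76, Upper = data[15] = 81
P80 = 76 + 0.4000*(5) = 78.0000

P80 = 78.0000


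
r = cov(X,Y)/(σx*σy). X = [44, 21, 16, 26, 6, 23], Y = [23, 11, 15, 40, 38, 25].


Mean X = 22.6667, Mean Y = 25.3333
SD X = 11.484289, SD Y = 10.749677
Cov = -19.888889
r = -19.888889/(11.484289*10.749677) = -0.1611

r = -0.1611


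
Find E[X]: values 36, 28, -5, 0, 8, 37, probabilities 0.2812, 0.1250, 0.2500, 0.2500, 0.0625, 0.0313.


E[X] = 36*0.2812 + 28*0.1250 - 5*0.2500 + 0*0.2500 + 8*0.0625 + 37*0.0313
= 10.1232 + 3.5000 - 1.2500 + 0 + 0.5000 + 1.1581
= 14.0313

E[X] = 14.0313


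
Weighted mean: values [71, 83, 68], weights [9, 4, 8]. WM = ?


Numerator = 71*9 + 83*4 + 68*8 = 1515
Denominator = 9 + 4 + 8 = 21
WM = 1515/21 = 72.1429

WM = 72.1429


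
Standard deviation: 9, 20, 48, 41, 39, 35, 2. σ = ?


Mean = 27.7143
Variance = 262.7755
SD = sqrt(262.7755) = 16.2104

SD = 16.2104


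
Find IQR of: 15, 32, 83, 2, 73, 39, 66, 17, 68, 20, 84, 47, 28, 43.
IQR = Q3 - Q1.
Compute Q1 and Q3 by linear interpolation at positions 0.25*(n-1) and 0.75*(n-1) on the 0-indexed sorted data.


Sorted: 2, 15, 17, 20, 28, 32, 39, 43, 47, 66, 68, 73, 83, 84
Q1 (25th %ile) = 22.0000
Q3 (75th %ile) = 67.5000
IQR = 67.5000 - 22.0000 = 45.5000

IQR = 45.5000


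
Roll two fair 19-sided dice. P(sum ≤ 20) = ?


Total outcomes = 19×19 = 361
Favorable (sum ≤ 20): 190
P = 190/361 = 0.5263

P = 0.5263


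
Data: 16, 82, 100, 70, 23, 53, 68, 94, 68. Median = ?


Sorted: 16, 23, 53, 68, 68, 70, 82, 94, 100
n = 9 (odd)
Middle value = 68

Median = 68


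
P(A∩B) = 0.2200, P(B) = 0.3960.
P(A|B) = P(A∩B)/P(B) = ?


P(A|B) = 0.2200/0.3960 = 0.5556

P(A|B) = 0.5556


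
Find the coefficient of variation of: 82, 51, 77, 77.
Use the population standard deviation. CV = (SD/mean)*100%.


Mean = 71.7500
SD = 12.1527
CV = (12.1527/71.7500)*100 = 16.9375%

CV = 16.9375%


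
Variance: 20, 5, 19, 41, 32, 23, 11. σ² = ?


Mean = 21.5714
Squared deviations: 2.4694, 274.6122, 6.6122, 377.4694, 108.7551, 2.0408, 111.7551
Sum = 883.7143
Variance = 883.7143/7 = 126.2449

Variance = 126.2449


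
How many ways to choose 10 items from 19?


C(19,10) = 19!/(10! × 9!)
= 121645100408832000/(3628800 × 362880)
= 92378

C(19,10) = 92378


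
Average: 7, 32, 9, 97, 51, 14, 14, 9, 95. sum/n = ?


Sum = 7 + 32 + 9 + 97 + 51 + 14 + 14 + 9 + 95 = 328
n = 9
Mean = 328/9 = 36.4444

Mean = 36.4444


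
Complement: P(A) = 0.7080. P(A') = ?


P(not A) = 1 - 0.7080 = 0.2920

P(not A) = 0.2920


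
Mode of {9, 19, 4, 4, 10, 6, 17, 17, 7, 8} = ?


Frequencies: 4:2, 6:1, 7:1, 8:1, 9:1, 10:1, 17:2, 19:1
Max frequency = 2
Mode = 4, 17

Mode = 4, 17


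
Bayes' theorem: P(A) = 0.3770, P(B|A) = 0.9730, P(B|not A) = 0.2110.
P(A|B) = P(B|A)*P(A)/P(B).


P(B) = P(B|A)*P(A) + P(B|A')*P(A')
= 0.9730*0.3770 + 0.2110*0.6230
= 0.366821 + 0.131453 = 0.498274
P(A|B) = 0.366821/0.498274 = 0.7362

P(A|B) = 0.7362


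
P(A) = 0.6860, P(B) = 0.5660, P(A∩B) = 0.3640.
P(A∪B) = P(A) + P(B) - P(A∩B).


P(A∪B) = 0.6860 + 0.5660 - 0.3640
= 1.2520 - 0.3640
= 0.8880

P(A∪B) = 0.8880


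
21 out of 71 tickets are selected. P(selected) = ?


P = 21/71 = 0.2958

P = 0.2958


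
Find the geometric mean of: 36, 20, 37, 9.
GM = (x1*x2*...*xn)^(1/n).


Product = 36 × 20 × 37 × 9 = 239760
GM = 239760^(1/4) = 22.1281

GM = 22.1281


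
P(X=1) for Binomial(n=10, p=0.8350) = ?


C(10,1) = 10
p^1 = 0.835000
(1-p)^9 = 9.064743e-08
P = 10 * 0.835000 * 9.064743e-08 = 7.5691e-07

P(X=1) = 7.5691e-07


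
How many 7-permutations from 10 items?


P(10,7) = 10!/3!
= 3628800/6
= 604800

P(10,7) = 604800


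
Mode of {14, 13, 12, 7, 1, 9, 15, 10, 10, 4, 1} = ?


Frequencies: 1:2, 4:1, 7:1, 9:1, 10:2, 12:1, 13:1, 14:1, 15:1
Max frequency = 2
Mode = 1, 10

Mode = 1, 10


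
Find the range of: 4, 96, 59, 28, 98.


Max = 98, Min = 4
Range = 98 - 4 = 94

Range = 94


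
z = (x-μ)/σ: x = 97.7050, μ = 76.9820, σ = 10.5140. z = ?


z = (97.7050 - 76.9820)/10.5140
= 20.7230/10.5140
= 1.9710

z = 1.9710


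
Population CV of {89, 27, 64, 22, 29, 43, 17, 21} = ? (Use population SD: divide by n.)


Mean = 39.0000
SD = 23.6696
CV = (23.6696/39.0000)*100 = 60.6913%

CV = 60.6913%


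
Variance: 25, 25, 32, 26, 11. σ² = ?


Mean = 23.8000
Squared deviations: 1.4400, 1.4400, 67.2400, 4.8400, 163.8400
Sum = 238.8000
Variance = 238.8000/5 = 47.7600

Variance = 47.7600


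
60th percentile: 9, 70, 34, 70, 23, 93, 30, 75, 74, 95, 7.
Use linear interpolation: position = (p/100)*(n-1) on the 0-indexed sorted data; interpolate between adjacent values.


Sorted: 7, 9, 23, 30, 34, 70, 70, 74, 75, 93, 95
n = 11
Index = 60/100 * 10 = 6.0000
Lower = data[6] = 70, Upper = data[7] = 74
P60 = 70 + 0*(4) = 70.0000

P60 = 70.0000


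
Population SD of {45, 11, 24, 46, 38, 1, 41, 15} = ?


Mean = 27.6250
Variance = 260.4844
SD = sqrt(260.4844) = 16.1395

SD = 16.1395


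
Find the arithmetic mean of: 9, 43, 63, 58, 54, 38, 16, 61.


Sum = 9 + 43 + 63 + 58 + 54 + 38 + 16 + 61 = 342
n = 8
Mean = 342/8 = 42.7500

Mean = 42.7500


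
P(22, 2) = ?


P(22,2) = 22!/20!
= 1124000727777607680000/2432902008176640000
= 462

P(22,2) = 462


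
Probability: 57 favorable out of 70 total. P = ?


P = 57/70 = 0.8143

P = 0.8143


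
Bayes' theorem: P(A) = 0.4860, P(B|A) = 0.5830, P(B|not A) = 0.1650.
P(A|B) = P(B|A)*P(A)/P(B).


P(B) = P(B|A)*P(A) + P(B|A')*P(A')
= 0.5830*0.4860 + 0.1650*0.5140
= 0.283338 + 0.084810 = 0.368148
P(A|B) = 0.283338/0.368148 = 0.7696

P(A|B) = 0.7696


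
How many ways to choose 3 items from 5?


C(5,3) = 5!/(3! × 2!)
= 120/(6 × 2)
= 10

C(5,3) = 10


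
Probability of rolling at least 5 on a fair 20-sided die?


Favorable outcomes (roll ≥ 5): 16
Total outcomes = 20
P = 16/20 = 0.8000

P = 0.8000


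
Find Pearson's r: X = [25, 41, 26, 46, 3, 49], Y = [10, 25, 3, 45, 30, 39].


Mean X = 31.6667, Mean Y = 25.3333
SD X = 15.765645, SD Y = 14.884742
Cov = 101.777778
r = 101.777778/(15.765645*14.884742) = 0.4337

r = 0.4337


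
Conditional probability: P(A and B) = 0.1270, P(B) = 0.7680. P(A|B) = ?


P(A|B) = 0.1270/0.7680 = 0.1654

P(A|B) = 0.1654


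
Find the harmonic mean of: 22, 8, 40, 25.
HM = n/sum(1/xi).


Sum of reciprocals = 1/22 + 1/8 + 1/40 + 1/25 = 0.235455
HM = 4/0.235455 = 16.9884

HM = 16.9884


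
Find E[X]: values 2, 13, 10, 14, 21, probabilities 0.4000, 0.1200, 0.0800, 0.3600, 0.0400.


E[X] = 2*0.4000 + 13*0.1200 + 10*0.0800 + 14*0.3600 + 21*0.0400
= 0.8000 + 1.5600 + 0.8000 + 5.0400 + 0.8400
= 9.0400

E[X] = 9.0400


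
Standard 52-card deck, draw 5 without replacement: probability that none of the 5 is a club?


P(no clubs) = (39/52) × (38/51) × (37/50) × (36/49) × (35/48)
= 0.2215

P = 0.2215


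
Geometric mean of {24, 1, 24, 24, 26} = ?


Product = 24 × 1 × 24 × 24 × 26 = 359424
GM = 359424^(1/5) = 12.9158

GM = 12.9158


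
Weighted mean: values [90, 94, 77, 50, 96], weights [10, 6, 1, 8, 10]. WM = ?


Numerator = 90*10 + 94*6 + 77*1 + 50*8 + 96*10 = 2901
Denominator = 10 + 6 + 1 + 8 + 10 = 35
WM = 2901/35 = 82.8857

WM = 82.8857


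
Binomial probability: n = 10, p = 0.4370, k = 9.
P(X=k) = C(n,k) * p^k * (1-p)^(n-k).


C(10,9) = 10
p^9 = 0.000581
(1-p)^1 = 0.563000
P = 10 * 0.000581 * 0.563000 = 0.0033

P(X=9) = 0.0033


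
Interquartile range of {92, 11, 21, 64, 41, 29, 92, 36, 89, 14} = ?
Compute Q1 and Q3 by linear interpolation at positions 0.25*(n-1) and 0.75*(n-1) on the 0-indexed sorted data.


Sorted: 11, 14, 21, 29, 36, 41, 64, 89, 92, 92
Q1 (25th %ile) = 23.0000
Q3 (75th %ile) = 82.7500
IQR = 82.7500 - 23.0000 = 59.7500

IQR = 59.7500


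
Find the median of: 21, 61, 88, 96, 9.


Sorted: 9, 21, 61, 88, 96
n = 5 (odd)
Middle value = 61

Median = 61


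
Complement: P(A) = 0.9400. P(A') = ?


P(not A) = 1 - 0.9400 = 0.0600

P(not A) = 0.0600


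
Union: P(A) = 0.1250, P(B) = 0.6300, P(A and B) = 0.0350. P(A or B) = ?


P(A∪B) = 0.1250 + 0.6300 - 0.0350
= 0.7550 - 0.0350
= 0.7200

P(A∪B) = 0.7200


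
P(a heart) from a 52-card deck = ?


13 hearts in 52 cards
P = 13/52 = 0.2500

P = 0.2500


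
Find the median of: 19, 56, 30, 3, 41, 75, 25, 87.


Sorted: 3, 19, 25, 30, 41, 56, 75, 87
n = 8 (even)
Middle values: 30 and 41
Median = (30+41)/2 = 35.5000

Median = 35.5000


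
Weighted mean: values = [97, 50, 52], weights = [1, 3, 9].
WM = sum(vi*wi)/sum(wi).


Numerator = 97*1 + 50*3 + 52*9 = 715
Denominator = 1 + 3 + 9 = 13
WM = 715/13 = 55.0000

WM = 55.0000


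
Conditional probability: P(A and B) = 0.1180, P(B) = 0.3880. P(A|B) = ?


P(A|B) = 0.1180/0.3880 = 0.3041

P(A|B) = 0.3041


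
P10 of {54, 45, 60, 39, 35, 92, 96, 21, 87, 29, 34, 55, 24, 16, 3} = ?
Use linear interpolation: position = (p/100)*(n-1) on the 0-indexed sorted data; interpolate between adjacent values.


Sorted: 3, 16, 21, 24, 29, 34, 35, 39, 45, 54, 55, 60, 87, 92, 96
n = 15
Index = 10/100 * 14 = 1.4000
Lower = data[1] = 16, Upper = data[2] = 21
P10 = 16 + 0.4000*(5) = 18.0000

P10 = 18.0000


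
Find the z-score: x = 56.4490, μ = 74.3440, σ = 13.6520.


z = (56.4490 - 74.3440)/13.6520
= -17.8950/13.6520
= -1.3108

z = -1.3108


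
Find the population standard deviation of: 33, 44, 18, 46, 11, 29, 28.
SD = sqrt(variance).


Mean = 29.8571
Variance = 138.6939
SD = sqrt(138.6939) = 11.7768

SD = 11.7768


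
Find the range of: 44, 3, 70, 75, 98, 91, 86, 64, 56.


Max = 98, Min = 3
Range = 98 - 3 = 95

Range = 95


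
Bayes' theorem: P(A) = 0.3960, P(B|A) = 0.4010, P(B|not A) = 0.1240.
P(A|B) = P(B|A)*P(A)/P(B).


P(B) = P(B|A)*P(A) + P(B|A')*P(A')
= 0.4010*0.3960 + 0.1240*0.6040
= 0.158796 + 0.074896 = 0.233692
P(A|B) = 0.158796/0.233692 = 0.6795

P(A|B) = 0.6795


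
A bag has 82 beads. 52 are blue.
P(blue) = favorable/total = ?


P = 52/82 = 0.6341

P = 0.6341


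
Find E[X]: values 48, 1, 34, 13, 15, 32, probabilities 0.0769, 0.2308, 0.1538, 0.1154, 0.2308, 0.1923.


E[X] = 48*0.0769 + 1*0.2308 + 34*0.1538 + 13*0.1154 + 15*0.2308 + 32*0.1923
= 3.6912 + 0.2308 + 5.2292 + 1.5002 + 3.4620 + 6.1536
= 20.2670

E[X] = 20.2670


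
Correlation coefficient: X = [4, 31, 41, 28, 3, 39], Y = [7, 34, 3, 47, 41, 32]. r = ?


Mean X = 24.3333, Mean Y = 27.3333
SD X = 15.380363, SD Y = 16.559656
Cov = -16.444444
r = -16.444444/(15.380363*16.559656) = -0.0646

r = -0.0646


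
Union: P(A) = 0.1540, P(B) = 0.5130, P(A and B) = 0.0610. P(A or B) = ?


P(A∪B) = 0.1540 + 0.5130 - 0.0610
= 0.6670 - 0.0610
= 0.6060

P(A∪B) = 0.6060


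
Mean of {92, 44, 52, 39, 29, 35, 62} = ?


Sum = 92 + 44 + 52 + 39 + 29 + 35 + 62 = 353
n = 7
Mean = 353/7 = 50.4286

Mean = 50.4286


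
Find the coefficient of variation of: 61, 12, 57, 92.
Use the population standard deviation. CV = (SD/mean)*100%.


Mean = 55.5000
SD = 28.5351
CV = (28.5351/55.5000)*100 = 51.4145%

CV = 51.4145%


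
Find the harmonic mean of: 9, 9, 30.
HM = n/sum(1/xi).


Sum of reciprocals = 1/9 + 1/9 + 1/30 = 0.255556
HM = 3/0.255556 = 11.7391

HM = 11.7391


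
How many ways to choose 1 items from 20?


C(20,1) = 20!/(1! × 19!)
= 2432902008176640000/(1 × 121645100408832000)
= 20

C(20,1) = 20


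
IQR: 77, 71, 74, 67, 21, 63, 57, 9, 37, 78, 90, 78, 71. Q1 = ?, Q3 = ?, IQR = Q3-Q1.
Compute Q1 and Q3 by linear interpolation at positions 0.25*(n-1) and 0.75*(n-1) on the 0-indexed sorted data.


Sorted: 9, 21, 37, 57, 63, 67, 71, 71, 74, 77, 78, 78, 90
Q1 (25th %ile) = 57.0000
Q3 (75th %ile) = 77.0000
IQR = 77.0000 - 57.0000 = 20.0000

IQR = 20.0000


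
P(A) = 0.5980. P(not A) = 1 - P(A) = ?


P(not A) = 1 - 0.5980 = 0.4020

P(not A) = 0.4020


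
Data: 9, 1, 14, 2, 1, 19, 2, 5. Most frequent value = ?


Frequencies: 1:2, 2:2, 5:1, 9:1, 14:1, 19:1
Max frequency = 2
Mode = 1, 2

Mode = 1, 2


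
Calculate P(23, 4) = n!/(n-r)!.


P(23,4) = 23!/19!
= 25852016738884976640000/121645100408832000
= 212520

P(23,4) = 212520


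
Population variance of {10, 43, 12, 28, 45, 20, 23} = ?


Mean = 25.8571
Squared deviations: 251.4490, 293.8776, 192.0204, 4.5918, 366.4490, 34.3061, 8.1633
Sum = 1150.8571
Variance = 1150.8571/7 = 164.4082

Variance = 164.4082


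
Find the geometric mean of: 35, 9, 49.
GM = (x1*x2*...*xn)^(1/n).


Product = 35 × 9 × 49 = 15435
GM = 15435^(1/3) = 24.8983

GM = 24.8983


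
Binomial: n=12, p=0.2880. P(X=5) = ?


C(12,5) = 792
p^5 = 0.001981
(1-p)^7 = 0.092760
P = 792 * 0.001981 * 0.092760 = 0.1456

P(X=5) = 0.1456


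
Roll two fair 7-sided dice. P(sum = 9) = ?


Total outcomes = 7×7 = 49
Favorable (sum = 9): 6
P = 6/49 = 0.1224

P = 0.1224


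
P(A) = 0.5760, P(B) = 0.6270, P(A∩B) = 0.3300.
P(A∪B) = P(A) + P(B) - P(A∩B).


P(A∪B) = 0.5760 + 0.6270 - 0.3300
= 1.2030 - 0.3300
= 0.8730

P(A∪B) = 0.8730


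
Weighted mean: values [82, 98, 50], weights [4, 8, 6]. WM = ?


Numerator = 82*4 + 98*8 + 50*6 = 1412
Denominator = 4 + 8 + 6 = 18
WM = 1412/18 = 78.4444

WM = 78.4444


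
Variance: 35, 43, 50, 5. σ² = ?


Mean = 33.2500
Squared deviations: 3.0625, 95.0625, 280.5625, 798.0625
Sum = 1176.7500
Variance = 1176.7500/4 = 294.1875

Variance = 294.1875


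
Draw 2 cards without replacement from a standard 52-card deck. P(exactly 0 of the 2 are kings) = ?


Hypergeometric: P(X=0) = C(4,0)·C(48,2) / C(52,2)
= 1 × 1128 / 1326
= 1128/1326 = 0.8507

P = 0.8507


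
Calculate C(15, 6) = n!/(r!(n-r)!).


C(15,6) = 15!/(6! × 9!)
= 1307674368000/(720 × 362880)
= 5005

C(15,6) = 5005


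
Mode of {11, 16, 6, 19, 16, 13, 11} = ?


Frequencies: 6:1, 11:2, 13:1, 16:2, 19:1
Max frequency = 2
Mode = 11, 16

Mode = 11, 16


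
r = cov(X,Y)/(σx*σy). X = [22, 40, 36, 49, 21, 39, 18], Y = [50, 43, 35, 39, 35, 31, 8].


Mean X = 32.1429, Mean Y = 34.4286
SD X = 10.920866, SD Y = 12.234111
Cov = 47.510204
r = 47.510204/(10.920866*12.234111) = 0.3556

r = 0.3556


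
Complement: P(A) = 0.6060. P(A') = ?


P(not A) = 1 - 0.6060 = 0.3940

P(not A) = 0.3940


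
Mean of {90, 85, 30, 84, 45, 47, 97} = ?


Sum = 90 + 85 + 30 + 84 + 45 + 47 + 97 = 478
n = 7
Mean = 478/7 = 68.2857

Mean = 68.2857


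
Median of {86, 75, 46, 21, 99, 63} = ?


Sorted: 21, 46, 63, 75, 86, 99
n = 6 (even)
Middle values: 63 and 75
Median = (63+75)/2 = 69.0000

Median = 69.0000


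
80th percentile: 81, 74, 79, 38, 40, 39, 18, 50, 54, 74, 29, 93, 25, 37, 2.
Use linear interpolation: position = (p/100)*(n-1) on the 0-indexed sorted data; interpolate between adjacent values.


Sorted: 2, 18, 25, 29, 37, 38, 39, 40, 50, 54, 74, 74, 79, 81, 93
n = 15
Index = 80/100 * 14 = 11.2000
Lower = data[11] = 74, Upper = data[12] = 79
P80 = 74 + 0.2000*(5) = 75.0000

P80 = 75.0000


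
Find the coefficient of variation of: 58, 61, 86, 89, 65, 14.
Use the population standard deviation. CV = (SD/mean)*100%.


Mean = 62.1667
SD = 24.6131
CV = (24.6131/62.1667)*100 = 39.5921%

CV = 39.5921%


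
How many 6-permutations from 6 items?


P(6,6) = 6!/0!
= 720/1
= 720

P(6,6) = 720


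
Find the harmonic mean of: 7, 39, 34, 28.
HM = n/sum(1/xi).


Sum of reciprocals = 1/7 + 1/39 + 1/34 + 1/28 = 0.233624
HM = 4/0.233624 = 17.1215

HM = 17.1215


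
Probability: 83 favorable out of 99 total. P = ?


P = 83/99 = 0.8384

P = 0.8384


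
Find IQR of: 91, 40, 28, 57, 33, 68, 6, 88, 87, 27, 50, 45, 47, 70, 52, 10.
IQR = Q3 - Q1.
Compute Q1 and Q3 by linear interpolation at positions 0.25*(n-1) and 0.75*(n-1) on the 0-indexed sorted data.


Sorted: 6, 10, 27, 28, 33, 40, 45, 47, 50, 52, 57, 68, 70, 87, 88, 91
Q1 (25th %ile) = 31.7500
Q3 (75th %ile) = 68.5000
IQR = 68.5000 - 31.7500 = 36.7500

IQR = 36.7500


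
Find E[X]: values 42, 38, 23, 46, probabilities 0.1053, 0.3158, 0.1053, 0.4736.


E[X] = 42*0.1053 + 38*0.3158 + 23*0.1053 + 46*0.4736
= 4.4226 + 12.0004 + 2.4219 + 21.7856
= 40.6305

E[X] = 40.6305


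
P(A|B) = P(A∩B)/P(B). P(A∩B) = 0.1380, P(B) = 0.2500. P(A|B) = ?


P(A|B) = 0.1380/0.2500 = 0.5520

P(A|B) = 0.5520


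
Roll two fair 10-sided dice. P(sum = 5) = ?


Total outcomes = 10×10 = 100
Favorable (sum = 5): 4
P = 4/100 = 0.0400

P = 0.0400


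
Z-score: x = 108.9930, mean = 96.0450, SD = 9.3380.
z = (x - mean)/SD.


z = (108.9930 - 96.0450)/9.3380
= 12.9480/9.3380
= 1.3866

z = 1.3866


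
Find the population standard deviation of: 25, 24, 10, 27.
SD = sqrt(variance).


Mean = 21.5000
Variance = 45.2500
SD = sqrt(45.2500) = 6.7268

SD = 6.7268


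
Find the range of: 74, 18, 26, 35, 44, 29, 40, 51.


Max = 74, Min = 18
Range = 74 - 18 = 56

Range = 56


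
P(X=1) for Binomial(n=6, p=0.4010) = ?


C(6,1) = 6
p^1 = 0.401000
(1-p)^5 = 0.077114
P = 6 * 0.401000 * 0.077114 = 0.1855

P(X=1) = 0.1855


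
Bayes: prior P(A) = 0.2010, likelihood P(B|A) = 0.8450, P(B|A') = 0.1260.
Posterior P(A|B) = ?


P(B) = P(B|A)*P(A) + P(B|A')*P(A')
= 0.8450*0.2010 + 0.1260*0.7990
= 0.169845 + 0.100674 = 0.270519
P(A|B) = 0.169845/0.270519 = 0.6278

P(A|B) = 0.6278


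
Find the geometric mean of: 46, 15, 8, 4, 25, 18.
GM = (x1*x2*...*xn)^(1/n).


Product = 46 × 15 × 8 × 4 × 25 × 18 = 9936000
GM = 9936000^(1/6) = 14.6623

GM = 14.6623


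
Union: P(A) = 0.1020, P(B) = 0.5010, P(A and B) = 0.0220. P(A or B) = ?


P(A∪B) = 0.1020 + 0.5010 - 0.0220
= 0.6030 - 0.0220
= 0.5810

P(A∪B) = 0.5810


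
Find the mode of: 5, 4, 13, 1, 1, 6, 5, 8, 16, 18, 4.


Frequencies: 1:2, 4:2, 5:2, 6:1, 8:1, 13:1, 16:1, 18:1
Max frequency = 2
Mode = 1, 4, 5

Mode = 1, 4, 5


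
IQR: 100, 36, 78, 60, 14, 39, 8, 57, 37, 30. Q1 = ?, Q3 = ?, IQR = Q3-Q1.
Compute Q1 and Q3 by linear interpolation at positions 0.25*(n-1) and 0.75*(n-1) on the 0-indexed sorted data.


Sorted: 8, 14, 30, 36, 37, 39, 57, 60, 78, 100
Q1 (25th %ile) = 31.5000
Q3 (75th %ile) = 59.2500
IQR = 59.2500 - 31.5000 = 27.7500

IQR = 27.7500


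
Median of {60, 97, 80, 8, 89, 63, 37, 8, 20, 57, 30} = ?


Sorted: 8, 8, 20, 30, 37, 57, 60, 63, 80, 89, 97
n = 11 (odd)
Middle value = 57

Median = 57


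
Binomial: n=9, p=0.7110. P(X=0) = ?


C(9,0) = 1
p^0 = 1.000000
(1-p)^9 = 1.406308e-05
P = 1 * 1.000000 * 1.406308e-05 = 1.4063e-05

P(X=0) = 1.4063e-05


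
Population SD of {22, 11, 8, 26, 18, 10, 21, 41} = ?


Mean = 19.6250
Variance = 101.2344
SD = sqrt(101.2344) = 10.0615

SD = 10.0615


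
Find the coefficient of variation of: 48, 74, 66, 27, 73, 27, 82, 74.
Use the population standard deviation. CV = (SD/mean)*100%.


Mean = 58.8750
SD = 20.5939
CV = (20.5939/58.8750)*100 = 34.9791%

CV = 34.9791%


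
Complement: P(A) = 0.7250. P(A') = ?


P(not A) = 1 - 0.7250 = 0.2750

P(not A) = 0.2750


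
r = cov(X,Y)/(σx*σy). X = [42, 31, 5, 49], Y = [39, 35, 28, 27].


Mean X = 31.7500, Mean Y = 32.2500
SD X = 16.723860, SD Y = 4.968652
Cov = 22.562500
r = 22.562500/(16.723860*4.968652) = 0.2715

r = 0.2715


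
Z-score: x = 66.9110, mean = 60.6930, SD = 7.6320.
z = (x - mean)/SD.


z = (66.9110 - 60.6930)/7.6320
= 6.2180/7.6320
= 0.8147

z = 0.8147


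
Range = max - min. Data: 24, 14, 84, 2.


Max = 84, Min = 2
Range = 84 - 2 = 82

Range = 82


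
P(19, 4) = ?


P(19,4) = 19!/15!
= 121645100408832000/1307674368000
= 93024

P(19,4) = 93024


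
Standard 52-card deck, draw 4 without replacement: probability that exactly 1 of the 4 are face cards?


Hypergeometric: P(X=1) = C(12,1)·C(40,3) / C(52,4)
= 12 × 9880 / 270725
= 118560/270725 = 0.4379

P = 0.4379


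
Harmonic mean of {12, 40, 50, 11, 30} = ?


Sum of reciprocals = 1/12 + 1/40 + 1/50 + 1/11 + 1/30 = 0.252576
HM = 5/0.252576 = 19.7960

HM = 19.7960


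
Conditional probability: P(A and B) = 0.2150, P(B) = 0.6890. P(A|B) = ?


P(A|B) = 0.2150/0.6890 = 0.3120

P(A|B) = 0.3120


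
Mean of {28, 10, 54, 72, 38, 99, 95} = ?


Sum = 28 + 10 + 54 + 72 + 38 + 99 + 95 = 396
n = 7
Mean = 396/7 = 56.5714

Mean = 56.5714


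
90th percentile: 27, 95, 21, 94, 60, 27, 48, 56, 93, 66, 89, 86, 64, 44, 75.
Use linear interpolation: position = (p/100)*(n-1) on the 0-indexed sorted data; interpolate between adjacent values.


Sorted: 21, 27, 27, 44, 48, 56, 60, 64, 66, 75, 86, 89, 93, 94, 95
n = 15
Index = 90/100 * 14 = 12.6000
Lower = data[12] = 93, Upper = data[13] = 94
P90 = 93 + 0.6000*(1) = 93.6000

P90 = 93.6000


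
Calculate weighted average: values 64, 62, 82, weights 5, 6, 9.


Numerator = 64*5 + 62*6 + 82*9 = 1430
Denominator = 5 + 6 + 9 = 20
WM = 1430/20 = 71.5000

WM = 71.5000


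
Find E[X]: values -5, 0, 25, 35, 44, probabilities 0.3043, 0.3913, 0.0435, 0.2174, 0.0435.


E[X] = -5*0.3043 + 0*0.3913 + 25*0.0435 + 35*0.2174 + 44*0.0435
= -1.5215 + 0 + 1.0875 + 7.6090 + 1.9140
= 9.0890

E[X] = 9.0890


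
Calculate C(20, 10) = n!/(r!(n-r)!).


C(20,10) = 20!/(10! × 10!)
= 2432902008176640000/(3628800 × 3628800)
= 184756

C(20,10) = 184756


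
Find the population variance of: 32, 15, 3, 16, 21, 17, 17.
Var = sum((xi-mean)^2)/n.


Mean = 17.2857
Squared deviations: 216.5102, 5.2245, 204.0816, 1.6531, 13.7959, 0.0816, 0.0816
Sum = 441.4286
Variance = 441.4286/7 = 63.0612

Variance = 63.0612


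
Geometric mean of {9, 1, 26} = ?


Product = 9 × 1 × 26 = 234
GM = 234^(1/3) = 6.1622

GM = 6.1622


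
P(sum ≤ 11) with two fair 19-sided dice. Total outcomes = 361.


Total outcomes = 19×19 = 361
Favorable (sum ≤ 11): 55
P = 55/361 = 0.1524

P = 0.1524


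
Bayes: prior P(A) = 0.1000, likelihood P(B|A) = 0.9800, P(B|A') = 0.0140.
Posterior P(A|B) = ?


P(B) = P(B|A)*P(A) + P(B|A')*P(A')
= 0.9800*0.1000 + 0.0140*0.9000
= 0.098000 + 0.012600 = 0.110600
P(A|B) = 0.098000/0.110600 = 0.8861

P(A|B) = 0.8861


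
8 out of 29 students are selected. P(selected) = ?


P = 8/29 = 0.2759

P = 0.2759


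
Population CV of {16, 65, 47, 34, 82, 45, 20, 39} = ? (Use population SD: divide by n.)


Mean = 43.5000
SD = 20.5487
CV = (20.5487/43.5000)*100 = 47.2384%

CV = 47.2384%


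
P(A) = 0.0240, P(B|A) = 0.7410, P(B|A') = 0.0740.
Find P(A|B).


P(B) = P(B|A)*P(A) + P(B|A')*P(A')
= 0.7410*0.0240 + 0.0740*0.9760
= 0.017784 + 0.072224 = 0.090008
P(A|B) = 0.017784/0.090008 = 0.1976

P(A|B) = 0.1976
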